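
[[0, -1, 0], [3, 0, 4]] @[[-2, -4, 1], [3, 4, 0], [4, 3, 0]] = [[-3, -4, 0], [10, 0, 3]]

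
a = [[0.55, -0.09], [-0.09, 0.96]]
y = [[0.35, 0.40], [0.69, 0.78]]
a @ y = [[0.13, 0.15], [0.63, 0.71]]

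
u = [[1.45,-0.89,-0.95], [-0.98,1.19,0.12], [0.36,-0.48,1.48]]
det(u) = 1.268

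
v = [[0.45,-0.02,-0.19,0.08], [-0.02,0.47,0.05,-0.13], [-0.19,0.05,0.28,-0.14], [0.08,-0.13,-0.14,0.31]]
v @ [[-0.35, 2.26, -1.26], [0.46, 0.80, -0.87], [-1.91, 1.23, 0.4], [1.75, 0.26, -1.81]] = [[0.34, 0.79, -0.77],[-0.10, 0.36, -0.13],[-0.69, -0.08, 0.56],[0.72, -0.01, -0.6]]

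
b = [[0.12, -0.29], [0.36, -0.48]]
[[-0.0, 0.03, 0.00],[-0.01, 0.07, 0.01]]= b@[[-0.01, 0.11, 0.01], [0.01, -0.07, -0.01]]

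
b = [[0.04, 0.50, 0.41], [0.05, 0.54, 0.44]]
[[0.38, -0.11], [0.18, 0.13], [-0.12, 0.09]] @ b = [[0.01, 0.13, 0.11],[0.01, 0.16, 0.13],[-0.00, -0.01, -0.01]]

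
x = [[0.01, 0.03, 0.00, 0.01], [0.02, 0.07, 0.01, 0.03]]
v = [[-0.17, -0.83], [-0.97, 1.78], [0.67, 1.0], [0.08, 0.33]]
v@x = [[-0.02, -0.06, -0.01, -0.03], [0.03, 0.10, 0.02, 0.04], [0.03, 0.09, 0.01, 0.04], [0.01, 0.03, 0.0, 0.01]]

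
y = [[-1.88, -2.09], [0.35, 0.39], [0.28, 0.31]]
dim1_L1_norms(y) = [3.97, 0.74, 0.59]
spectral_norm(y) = 2.89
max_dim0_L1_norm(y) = 2.79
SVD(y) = [[-0.97, 0.01], [0.18, -0.58], [0.14, 0.81]] @ diag([2.8899133041665412, 0.0010461363277602467]) @ [[0.67, 0.74], [0.74, -0.67]]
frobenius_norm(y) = 2.89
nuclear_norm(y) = 2.89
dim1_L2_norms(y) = [2.81, 0.52, 0.42]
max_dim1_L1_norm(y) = 3.97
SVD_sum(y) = [[-1.88,  -2.09], [0.35,  0.39], [0.28,  0.31]] + [[0.0,-0.0],[-0.0,0.0],[0.0,-0.0]]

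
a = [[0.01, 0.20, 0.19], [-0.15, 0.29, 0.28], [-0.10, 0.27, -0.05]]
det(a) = -0.010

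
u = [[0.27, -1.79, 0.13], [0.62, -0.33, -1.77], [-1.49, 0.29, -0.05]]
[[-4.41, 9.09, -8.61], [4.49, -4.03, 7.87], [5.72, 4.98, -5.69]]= u @ [[-3.38, -4.5, 4.97], [1.66, -5.63, 5.29], [-4.03, 1.75, -3.69]]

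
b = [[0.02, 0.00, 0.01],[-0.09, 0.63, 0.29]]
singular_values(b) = [0.7, 0.02]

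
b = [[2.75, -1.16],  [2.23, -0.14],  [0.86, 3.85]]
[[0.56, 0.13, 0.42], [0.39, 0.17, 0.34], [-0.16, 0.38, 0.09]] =b@[[0.17, 0.08, 0.15], [-0.08, 0.08, -0.01]]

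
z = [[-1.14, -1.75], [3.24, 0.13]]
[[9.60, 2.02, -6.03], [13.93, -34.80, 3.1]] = z @ [[4.64, -10.98, 0.84], [-8.51, 6.0, 2.90]]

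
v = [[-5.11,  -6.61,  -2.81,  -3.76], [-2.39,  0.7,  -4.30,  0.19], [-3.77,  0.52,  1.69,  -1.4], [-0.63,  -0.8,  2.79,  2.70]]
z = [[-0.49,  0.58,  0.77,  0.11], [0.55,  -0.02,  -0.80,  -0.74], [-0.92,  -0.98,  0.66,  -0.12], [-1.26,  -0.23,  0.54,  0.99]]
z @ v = [[-1.85, 3.96, 0.49, 1.17],[0.72, -3.47, -4.88, -2.95],[4.63, 5.83, 7.58, 2.03],[4.33, 7.66, 8.2, 6.61]]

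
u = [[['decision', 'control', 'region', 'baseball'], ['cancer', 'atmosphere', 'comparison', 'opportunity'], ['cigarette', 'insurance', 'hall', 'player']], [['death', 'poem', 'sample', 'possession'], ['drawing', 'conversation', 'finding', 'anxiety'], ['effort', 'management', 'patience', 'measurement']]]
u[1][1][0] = 'drawing'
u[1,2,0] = 'effort'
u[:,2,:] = [['cigarette', 'insurance', 'hall', 'player'], ['effort', 'management', 'patience', 'measurement']]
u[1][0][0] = 'death'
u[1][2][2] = 'patience'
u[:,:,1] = [['control', 'atmosphere', 'insurance'], ['poem', 'conversation', 'management']]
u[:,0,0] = ['decision', 'death']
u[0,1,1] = 'atmosphere'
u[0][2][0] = 'cigarette'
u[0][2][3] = 'player'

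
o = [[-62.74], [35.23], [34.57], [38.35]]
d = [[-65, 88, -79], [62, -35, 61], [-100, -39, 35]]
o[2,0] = 34.57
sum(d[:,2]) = 17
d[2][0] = -100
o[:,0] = [-62.74, 35.23, 34.57, 38.35]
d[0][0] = -65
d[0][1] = 88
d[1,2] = 61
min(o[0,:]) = -62.74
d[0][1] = 88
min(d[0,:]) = -79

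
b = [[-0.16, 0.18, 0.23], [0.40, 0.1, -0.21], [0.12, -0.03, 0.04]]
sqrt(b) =[[(0.18+0.4j), 0.14-0.16j, 0.15-0.28j],[0.31-0.37j, (0.38+0.15j), (-0.14+0.26j)],[0.08-0.13j, -0.01+0.05j, (0.29+0.09j)]]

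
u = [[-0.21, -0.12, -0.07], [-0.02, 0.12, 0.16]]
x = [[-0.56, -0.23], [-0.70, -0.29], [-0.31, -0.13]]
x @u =[[0.12, 0.04, 0.0], [0.15, 0.05, 0.0], [0.07, 0.02, 0.00]]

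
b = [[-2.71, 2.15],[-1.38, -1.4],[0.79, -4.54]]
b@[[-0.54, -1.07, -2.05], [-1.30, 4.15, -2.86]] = [[-1.33, 11.82, -0.59], [2.57, -4.33, 6.83], [5.48, -19.69, 11.36]]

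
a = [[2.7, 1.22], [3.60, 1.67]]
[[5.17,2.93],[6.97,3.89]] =a @ [[1.11,1.22], [1.78,-0.30]]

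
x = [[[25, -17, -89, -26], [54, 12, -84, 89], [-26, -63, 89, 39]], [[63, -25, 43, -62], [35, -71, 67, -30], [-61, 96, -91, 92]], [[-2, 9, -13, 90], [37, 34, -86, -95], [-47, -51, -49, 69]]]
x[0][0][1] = -17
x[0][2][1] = -63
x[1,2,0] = -61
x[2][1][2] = -86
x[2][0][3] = 90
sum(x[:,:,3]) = 166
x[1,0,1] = -25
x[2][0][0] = -2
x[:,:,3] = [[-26, 89, 39], [-62, -30, 92], [90, -95, 69]]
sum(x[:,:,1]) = -76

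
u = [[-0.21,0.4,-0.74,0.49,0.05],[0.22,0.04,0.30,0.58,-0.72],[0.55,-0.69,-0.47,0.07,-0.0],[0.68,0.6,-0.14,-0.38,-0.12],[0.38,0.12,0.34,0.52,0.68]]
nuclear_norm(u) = 5.00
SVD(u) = [[-0.55, 0.08, 0.24, -0.37, -0.71], [-0.05, 0.25, -0.57, 0.63, -0.46], [0.45, -0.73, 0.17, 0.16, -0.45], [-0.5, -0.17, 0.52, 0.64, 0.20], [-0.5, -0.60, -0.56, -0.15, 0.21]] @ diag([1.0071712742597094, 1.0049399355710795, 1.001579089225914, 0.9961966906511063, 0.9907740568674769]) @ [[-0.18, -0.88, 0.08, -0.33, -0.27], [-0.70, 0.37, 0.18, -0.12, -0.56], [0.06, 0.20, -0.69, -0.69, -0.02], [0.68, 0.14, 0.25, -0.13, -0.66], [0.02, 0.16, 0.65, -0.61, 0.42]]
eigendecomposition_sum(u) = [[0.12+0.08j, 0.18-0.02j, -0.05+0.03j, 0.14+0.07j, (-0.06+0.25j)], [0.06+0.17j, 0.19+0.12j, -0.07-0.01j, 0.08+0.17j, -0.25+0.19j], [0.01-0.06j, -0.04-0.06j, (0.02+0.01j), (-0-0.06j), 0.09-0.02j], [0.12+0.10j, 0.19+0.00j, -0.05+0.02j, (0.14+0.09j), (-0.09+0.25j)], [0.20-0.16j, 0.07-0.31j, (0.02+0.09j), 0.19-0.19j, 0.37+0.24j]] + [[0.12-0.08j, (0.18+0.02j), (-0.05-0.03j), (0.14-0.07j), (-0.06-0.25j)], [(0.06-0.17j), (0.19-0.12j), -0.07+0.01j, (0.08-0.17j), -0.25-0.19j], [(0.01+0.06j), -0.04+0.06j, (0.02-0.01j), (-0+0.06j), (0.09+0.02j)], [0.12-0.10j, (0.19-0j), (-0.05-0.02j), (0.14-0.09j), (-0.09-0.25j)], [(0.2+0.16j), 0.07+0.31j, (0.02-0.09j), 0.19+0.19j, (0.37-0.24j)]] + [[-0.13+0.22j,0.10-0.20j,(-0.29-0.18j),(-0.07-0.02j),(0.1-0.06j)], [0.14-0.18j,(-0.1+0.17j),(0.24+0.19j),0.06+0.02j,(-0.09+0.05j)], [(0.3+0.17j),(-0.28-0.13j),-0.24+0.40j,-0.02+0.09j,-0.09-0.14j], [0.04+0.05j,-0.04-0.04j,(-0.07+0.06j),-0.01+0.02j,(-0.01-0.03j)], [0.01-0.12j,0.00+0.10j,0.16+0.01j,0.03-0.01j,(-0.03+0.05j)]] + [[-0.13-0.22j, (0.1+0.2j), -0.29+0.18j, (-0.07+0.02j), (0.1+0.06j)], [(0.14+0.18j), (-0.1-0.17j), 0.24-0.19j, (0.06-0.02j), -0.09-0.05j], [(0.3-0.17j), -0.28+0.13j, (-0.24-0.4j), (-0.02-0.09j), -0.09+0.14j], [0.04-0.05j, -0.04+0.04j, (-0.07-0.06j), -0.01-0.02j, (-0.01+0.03j)], [0.01+0.12j, -0.1j, (0.16-0.01j), 0.03+0.01j, -0.03-0.05j]] + [[(-0.19-0j), (-0.16+0j), (-0.06+0j), 0.35+0.00j, -0.04-0.00j], [-0.17-0.00j, (-0.14+0j), -0.05+0.00j, 0.30+0.00j, (-0.03-0j)], [-0.06-0.00j, -0.05+0.00j, (-0.02+0j), (0.11+0j), (-0.01-0j)], [(0.35+0j), 0.30-0.00j, (0.11-0j), -0.63-0.00j, 0.07+0.00j], [-0.04-0.00j, -0.03+0.00j, (-0.01+0j), 0.07+0.00j, -0.01-0.00j]]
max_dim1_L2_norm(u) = 1.0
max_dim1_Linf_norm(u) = 0.74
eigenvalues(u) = [(0.84+0.54j), (0.84-0.54j), (-0.52+0.86j), (-0.52-0.86j), (-1+0j)]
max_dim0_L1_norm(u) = 2.04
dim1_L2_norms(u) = [1.0, 1.0, 1.0, 1.0, 1.0]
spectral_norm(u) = 1.01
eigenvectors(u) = [[(0.13+0.36j), (0.13-0.36j), (0.01-0.51j), (0.01+0.51j), 0.44+0.00j], [(-0.16+0.45j), (-0.16-0.45j), (-0.05+0.44j), (-0.05-0.44j), (0.38+0j)], [0.10-0.10j, 0.10+0.10j, -0.69+0.00j, -0.69-0.00j, 0.14+0.00j], [0.09+0.39j, 0.09-0.39j, -0.13-0.05j, -0.13+0.05j, (-0.8+0j)], [(0.67+0j), (0.67-0j), 0.10+0.21j, (0.1-0.21j), (0.09+0j)]]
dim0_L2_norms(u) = [1.0, 1.01, 1.0, 1.0, 1.0]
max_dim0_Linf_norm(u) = 0.74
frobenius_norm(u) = 2.24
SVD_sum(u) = [[0.10, 0.49, -0.04, 0.18, 0.15], [0.01, 0.04, -0.00, 0.02, 0.01], [-0.08, -0.4, 0.04, -0.15, -0.12], [0.09, 0.44, -0.04, 0.17, 0.14], [0.09, 0.44, -0.04, 0.17, 0.14]] + [[-0.06, 0.03, 0.01, -0.01, -0.04], [-0.18, 0.09, 0.05, -0.03, -0.14], [0.52, -0.28, -0.13, 0.09, 0.42], [0.12, -0.06, -0.03, 0.02, 0.09], [0.43, -0.23, -0.11, 0.07, 0.34]] + [[0.01, 0.05, -0.16, -0.16, -0.01], [-0.04, -0.11, 0.39, 0.40, 0.01], [0.01, 0.03, -0.12, -0.12, -0.00], [0.03, 0.1, -0.36, -0.36, -0.01], [-0.03, -0.11, 0.39, 0.39, 0.01]] + [[-0.25, -0.05, -0.09, 0.05, 0.24], [0.43, 0.09, 0.16, -0.08, -0.41], [0.11, 0.02, 0.04, -0.02, -0.1], [0.44, 0.09, 0.16, -0.08, -0.42], [-0.1, -0.02, -0.04, 0.02, 0.10]] + [[-0.01, -0.11, -0.45, 0.43, -0.29], [-0.01, -0.07, -0.29, 0.28, -0.19], [-0.01, -0.07, -0.29, 0.28, -0.19], [0.0, 0.03, 0.13, -0.12, 0.08], [0.00, 0.03, 0.14, -0.13, 0.09]]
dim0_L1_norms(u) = [2.04, 1.85, 1.99, 2.04, 1.57]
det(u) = -1.00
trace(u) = -0.34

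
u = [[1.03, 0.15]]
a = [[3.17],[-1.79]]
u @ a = [[3.00]]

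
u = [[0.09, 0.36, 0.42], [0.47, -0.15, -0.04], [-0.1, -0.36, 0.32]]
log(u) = [[(-0.67+1.03j), (-0.21-1.49j), 0.52-0.57j],[(0.16-1.29j), (-0.63+1.88j), (0.39+0.72j)],[-0.49-0.42j, -0.37+0.62j, -0.70+0.24j]]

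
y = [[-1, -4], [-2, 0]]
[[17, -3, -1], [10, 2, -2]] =y@ [[-5, -1, 1], [-3, 1, 0]]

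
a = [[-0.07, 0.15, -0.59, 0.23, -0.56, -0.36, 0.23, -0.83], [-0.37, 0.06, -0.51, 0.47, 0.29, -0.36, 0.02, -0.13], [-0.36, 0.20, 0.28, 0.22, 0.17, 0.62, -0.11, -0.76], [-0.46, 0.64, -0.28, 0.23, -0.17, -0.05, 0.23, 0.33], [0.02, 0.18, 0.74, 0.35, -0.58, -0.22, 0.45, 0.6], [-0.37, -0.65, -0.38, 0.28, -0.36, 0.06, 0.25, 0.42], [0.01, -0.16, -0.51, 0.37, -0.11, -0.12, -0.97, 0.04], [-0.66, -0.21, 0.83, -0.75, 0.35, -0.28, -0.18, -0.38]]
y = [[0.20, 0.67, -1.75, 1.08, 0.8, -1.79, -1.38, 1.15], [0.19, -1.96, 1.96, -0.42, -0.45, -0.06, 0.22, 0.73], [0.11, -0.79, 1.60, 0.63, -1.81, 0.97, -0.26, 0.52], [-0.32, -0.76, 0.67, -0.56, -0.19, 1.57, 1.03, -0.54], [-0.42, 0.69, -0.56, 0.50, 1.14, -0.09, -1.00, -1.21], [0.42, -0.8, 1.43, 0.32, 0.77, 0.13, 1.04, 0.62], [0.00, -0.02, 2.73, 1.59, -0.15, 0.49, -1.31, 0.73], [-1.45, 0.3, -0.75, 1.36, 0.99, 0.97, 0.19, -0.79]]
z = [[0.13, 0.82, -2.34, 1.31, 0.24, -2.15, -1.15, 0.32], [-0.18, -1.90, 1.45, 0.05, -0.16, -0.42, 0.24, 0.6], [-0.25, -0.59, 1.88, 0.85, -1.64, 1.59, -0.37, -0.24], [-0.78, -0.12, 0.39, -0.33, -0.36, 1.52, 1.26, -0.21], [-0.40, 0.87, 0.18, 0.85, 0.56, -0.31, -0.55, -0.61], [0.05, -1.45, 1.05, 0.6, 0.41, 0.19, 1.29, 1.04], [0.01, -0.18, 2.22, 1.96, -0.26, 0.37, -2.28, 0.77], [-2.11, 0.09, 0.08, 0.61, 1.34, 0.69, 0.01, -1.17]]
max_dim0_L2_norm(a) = 1.55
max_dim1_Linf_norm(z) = 2.34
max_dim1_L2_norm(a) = 1.45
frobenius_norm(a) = 3.32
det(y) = 36.88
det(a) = 1.16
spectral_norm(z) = 5.35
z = a + y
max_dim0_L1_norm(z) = 9.59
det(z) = -57.13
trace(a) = -1.37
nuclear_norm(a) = 8.78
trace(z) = -2.92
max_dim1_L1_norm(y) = 8.82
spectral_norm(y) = 5.56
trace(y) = -1.55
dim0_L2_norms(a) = [1.03, 1.0, 1.55, 1.13, 1.03, 0.89, 1.16, 1.44]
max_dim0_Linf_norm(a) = 0.97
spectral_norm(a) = 1.80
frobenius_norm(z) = 8.24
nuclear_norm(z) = 18.99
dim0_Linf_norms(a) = [0.66, 0.65, 0.83, 0.75, 0.58, 0.62, 0.97, 0.83]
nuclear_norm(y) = 18.08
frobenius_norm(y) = 7.98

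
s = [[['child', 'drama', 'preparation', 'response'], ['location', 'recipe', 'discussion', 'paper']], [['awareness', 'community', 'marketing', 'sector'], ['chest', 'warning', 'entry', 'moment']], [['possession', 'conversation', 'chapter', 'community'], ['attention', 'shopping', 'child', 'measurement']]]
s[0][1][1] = 'recipe'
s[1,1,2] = 'entry'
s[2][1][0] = 'attention'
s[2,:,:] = [['possession', 'conversation', 'chapter', 'community'], ['attention', 'shopping', 'child', 'measurement']]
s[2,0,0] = 'possession'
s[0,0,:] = ['child', 'drama', 'preparation', 'response']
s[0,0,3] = 'response'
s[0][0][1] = 'drama'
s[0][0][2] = 'preparation'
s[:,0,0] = ['child', 'awareness', 'possession']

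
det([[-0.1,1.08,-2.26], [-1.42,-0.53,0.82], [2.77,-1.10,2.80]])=-0.043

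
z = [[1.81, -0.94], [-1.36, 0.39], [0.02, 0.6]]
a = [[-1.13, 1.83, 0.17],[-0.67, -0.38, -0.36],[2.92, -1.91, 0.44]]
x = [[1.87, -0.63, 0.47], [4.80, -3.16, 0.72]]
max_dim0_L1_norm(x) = 6.67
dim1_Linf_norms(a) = [1.83, 0.67, 2.92]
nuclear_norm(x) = 6.64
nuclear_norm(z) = 3.08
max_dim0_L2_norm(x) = 5.15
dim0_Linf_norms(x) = [4.8, 3.16, 0.72]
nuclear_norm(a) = 5.23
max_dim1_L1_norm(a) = 5.27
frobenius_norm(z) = 2.55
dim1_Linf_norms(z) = [1.81, 1.36, 0.6]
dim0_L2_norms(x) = [5.15, 3.22, 0.86]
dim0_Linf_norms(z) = [1.81, 0.94]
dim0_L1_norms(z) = [3.19, 1.93]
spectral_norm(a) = 4.04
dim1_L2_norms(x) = [2.03, 5.79]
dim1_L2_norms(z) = [2.04, 1.41, 0.6]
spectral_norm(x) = 6.11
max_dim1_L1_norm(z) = 2.75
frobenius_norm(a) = 4.21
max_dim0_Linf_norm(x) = 4.8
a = z @ x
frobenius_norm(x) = 6.14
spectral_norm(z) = 2.48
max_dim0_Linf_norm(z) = 1.81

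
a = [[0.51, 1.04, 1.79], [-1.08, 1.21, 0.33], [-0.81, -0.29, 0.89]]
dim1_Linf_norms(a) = [1.79, 1.21, 0.89]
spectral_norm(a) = 2.36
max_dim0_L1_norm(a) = 3.01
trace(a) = 2.61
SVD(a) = [[0.84, -0.54, -0.09], [0.47, 0.79, -0.39], [0.28, 0.29, 0.92]] @ diag([2.3577737161309367, 1.4684365535985666, 1.0498081689421541]) @ [[-0.13, 0.58, 0.81],[-0.93, 0.22, -0.3],[-0.35, -0.79, 0.51]]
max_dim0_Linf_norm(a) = 1.79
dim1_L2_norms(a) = [2.13, 1.66, 1.24]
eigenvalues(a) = [(0.73+1.62j), (0.73-1.62j), (1.16+0j)]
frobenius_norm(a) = 2.97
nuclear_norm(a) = 4.88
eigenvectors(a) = [[0.76+0.00j, 0.76-0.00j, (0.12+0j)], [0.22+0.45j, (0.22-0.45j), -0.84+0.00j], [(-0.04+0.42j), -0.04-0.42j, 0.53+0.00j]]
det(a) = 3.63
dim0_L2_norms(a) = [1.44, 1.62, 2.03]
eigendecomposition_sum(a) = [[(0.24+0.84j), (0.57-0.17j), 0.84-0.47j], [(-0.42+0.38j), 0.27+0.29j, (0.52+0.36j)], [(-0.48+0.09j), (0.07+0.33j), 0.22+0.49j]] + [[(0.24-0.84j), (0.57+0.17j), 0.84+0.47j],[-0.42-0.38j, 0.27-0.29j, 0.52-0.36j],[-0.48-0.09j, (0.07-0.33j), (0.22-0.49j)]] + [[(0.03-0j), -0.10-0.00j, 0.10-0.00j], [-0.23+0.00j, (0.67+0j), (-0.71+0j)], [0.15-0.00j, (-0.43-0j), 0.45-0.00j]]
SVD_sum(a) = [[-0.25, 1.14, 1.60], [-0.14, 0.63, 0.89], [-0.08, 0.38, 0.53]] + [[0.73,-0.17,0.24], [-1.08,0.25,-0.35], [-0.39,0.09,-0.13]] + [[0.03, 0.07, -0.05], [0.14, 0.32, -0.21], [-0.34, -0.76, 0.49]]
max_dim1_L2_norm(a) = 2.13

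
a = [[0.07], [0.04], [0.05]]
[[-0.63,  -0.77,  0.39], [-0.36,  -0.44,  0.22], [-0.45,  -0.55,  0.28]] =a @[[-8.93,-10.97,5.61]]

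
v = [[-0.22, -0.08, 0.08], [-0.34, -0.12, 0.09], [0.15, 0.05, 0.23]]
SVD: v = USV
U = [[-0.52, -0.22, 0.82], [-0.8, -0.2, -0.56], [0.29, -0.95, -0.07]]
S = [0.46, 0.26, 0.0]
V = [[0.94, 0.33, -0.1], [-0.1, -0.02, -0.99], [0.33, -0.94, -0.01]]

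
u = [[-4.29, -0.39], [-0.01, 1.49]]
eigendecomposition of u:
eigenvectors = [[-1.00,0.07], [-0.00,-1.0]]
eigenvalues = [-4.29, 1.49]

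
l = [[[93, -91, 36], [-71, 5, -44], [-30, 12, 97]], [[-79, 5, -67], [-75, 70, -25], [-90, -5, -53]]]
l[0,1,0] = -71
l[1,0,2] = -67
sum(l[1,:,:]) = -319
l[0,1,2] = -44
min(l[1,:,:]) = -90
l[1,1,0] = -75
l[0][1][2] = -44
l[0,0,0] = 93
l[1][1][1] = 70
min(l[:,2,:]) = -90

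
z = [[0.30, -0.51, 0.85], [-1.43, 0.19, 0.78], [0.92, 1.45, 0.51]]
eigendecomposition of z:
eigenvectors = [[(0.45+0j), 0.39-0.37j, 0.39+0.37j], [(0.63+0j), (0.14+0.42j), (0.14-0.42j)], [-0.63+0.00j, (0.72+0j), (0.72-0j)]]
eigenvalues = [(-1.6+0j), (1.3+0.38j), (1.3-0.38j)]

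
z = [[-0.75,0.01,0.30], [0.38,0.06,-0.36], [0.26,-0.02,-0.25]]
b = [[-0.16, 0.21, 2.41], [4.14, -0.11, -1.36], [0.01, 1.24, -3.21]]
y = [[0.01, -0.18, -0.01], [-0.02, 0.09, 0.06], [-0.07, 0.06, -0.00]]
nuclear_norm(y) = 0.33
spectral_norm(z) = 1.01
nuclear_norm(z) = 1.25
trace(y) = 0.10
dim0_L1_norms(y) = [0.1, 0.33, 0.07]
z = y @ b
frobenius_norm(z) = 1.03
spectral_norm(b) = 4.88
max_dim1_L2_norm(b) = 4.36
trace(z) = -0.94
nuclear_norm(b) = 9.24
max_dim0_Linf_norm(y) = 0.18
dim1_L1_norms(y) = [0.2, 0.17, 0.13]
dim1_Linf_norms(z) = [0.75, 0.38, 0.26]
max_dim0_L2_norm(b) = 4.24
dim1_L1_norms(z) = [1.06, 0.8, 0.53]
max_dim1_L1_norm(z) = 1.06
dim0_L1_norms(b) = [4.31, 1.56, 6.98]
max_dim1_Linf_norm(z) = 0.75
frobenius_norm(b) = 6.06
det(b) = 14.84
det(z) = 0.01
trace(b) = -3.48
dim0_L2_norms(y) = [0.07, 0.21, 0.06]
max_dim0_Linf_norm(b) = 4.14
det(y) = 0.00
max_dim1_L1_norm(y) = 0.2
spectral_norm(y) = 0.22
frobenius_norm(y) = 0.23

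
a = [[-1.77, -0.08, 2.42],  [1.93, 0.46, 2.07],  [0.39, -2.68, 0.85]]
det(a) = -23.40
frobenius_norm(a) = 5.03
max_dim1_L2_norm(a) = 3.0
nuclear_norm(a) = 8.64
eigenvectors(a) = [[0.88+0.00j, -0.25-0.29j, (-0.25+0.29j)], [(-0.32+0j), -0.68+0.00j, -0.68-0.00j], [(-0.34+0j), 0.02-0.63j, 0.02+0.63j]]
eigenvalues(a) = [(-2.67+0j), (1.11+2.74j), (1.11-2.74j)]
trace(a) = -0.46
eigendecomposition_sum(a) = [[(-2.03+0j),(0.76+0j),0.95+0.00j],[0.73-0.00j,-0.27-0.00j,-0.34-0.00j],[0.78-0.00j,(-0.29-0j),-0.37-0.00j]] + [[0.13+0.33j, -0.42+0.62j, 0.74+0.27j], [(0.6+0.2j), 0.37+1.28j, 1.21-0.69j], [-0.20+0.55j, -1.19+0.31j, 0.61+1.13j]] + [[0.13-0.33j, (-0.42-0.62j), 0.74-0.27j], [0.60-0.20j, 0.37-1.28j, (1.21+0.69j)], [-0.20-0.55j, (-1.19-0.31j), 0.61-1.13j]]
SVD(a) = [[0.67, -0.68, -0.30], [0.53, 0.72, -0.44], [0.52, 0.14, 0.85]] @ diag([3.381767150298248, 2.6475315071411134, 2.6131069361698094]) @ [[0.01, -0.35, 0.94], [1.0, 0.01, -0.01], [0.0, -0.94, -0.35]]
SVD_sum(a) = [[0.02, -0.80, 2.13], [0.02, -0.63, 1.68], [0.02, -0.61, 1.63]] + [[-1.79, -0.01, 0.02],[1.91, 0.01, -0.02],[0.37, 0.00, -0.0]] + [[-0.0,  0.73,  0.28], [-0.00,  1.08,  0.41], [0.01,  -2.07,  -0.78]]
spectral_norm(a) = 3.38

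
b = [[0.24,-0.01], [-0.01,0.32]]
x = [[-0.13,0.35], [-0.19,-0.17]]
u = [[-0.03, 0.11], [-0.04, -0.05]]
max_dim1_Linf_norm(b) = 0.32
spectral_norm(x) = 0.39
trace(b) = 0.56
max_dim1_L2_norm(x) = 0.37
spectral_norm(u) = 0.12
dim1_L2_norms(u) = [0.11, 0.06]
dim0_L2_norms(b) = [0.24, 0.32]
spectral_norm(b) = 0.32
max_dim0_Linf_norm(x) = 0.35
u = x @ b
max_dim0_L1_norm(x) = 0.52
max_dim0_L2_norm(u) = 0.12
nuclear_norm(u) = 0.17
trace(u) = -0.08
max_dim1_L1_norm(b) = 0.33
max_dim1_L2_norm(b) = 0.32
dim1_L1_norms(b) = [0.25, 0.33]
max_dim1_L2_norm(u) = 0.11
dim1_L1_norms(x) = [0.48, 0.36]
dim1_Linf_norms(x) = [0.35, 0.19]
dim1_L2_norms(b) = [0.24, 0.32]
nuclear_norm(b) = 0.56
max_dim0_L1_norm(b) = 0.33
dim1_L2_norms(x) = [0.37, 0.25]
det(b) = 0.08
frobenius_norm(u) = 0.13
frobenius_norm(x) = 0.45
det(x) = 0.09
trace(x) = -0.30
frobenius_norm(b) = 0.40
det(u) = 0.01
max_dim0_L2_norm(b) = 0.32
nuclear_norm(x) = 0.62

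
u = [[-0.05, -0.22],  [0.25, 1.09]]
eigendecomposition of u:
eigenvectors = [[-0.97, 0.2], [0.22, -0.98]]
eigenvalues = [0.0, 1.04]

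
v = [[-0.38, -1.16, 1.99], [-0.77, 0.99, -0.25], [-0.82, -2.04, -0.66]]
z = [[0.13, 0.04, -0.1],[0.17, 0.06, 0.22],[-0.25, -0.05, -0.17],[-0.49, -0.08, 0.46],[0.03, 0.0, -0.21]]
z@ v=[[0.0, 0.09, 0.31], [-0.29, -0.59, 0.18], [0.27, 0.59, -0.37], [-0.13, -0.45, -1.26], [0.16, 0.39, 0.2]]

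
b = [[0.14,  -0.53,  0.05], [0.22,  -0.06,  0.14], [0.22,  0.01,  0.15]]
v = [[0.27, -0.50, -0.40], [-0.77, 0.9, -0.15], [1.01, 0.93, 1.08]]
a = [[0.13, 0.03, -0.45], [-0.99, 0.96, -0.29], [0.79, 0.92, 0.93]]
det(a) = 0.92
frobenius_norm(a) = 2.13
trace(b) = 0.23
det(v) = 0.61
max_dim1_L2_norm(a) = 1.53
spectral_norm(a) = 1.56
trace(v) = 2.25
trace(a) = 2.02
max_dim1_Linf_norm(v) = 1.08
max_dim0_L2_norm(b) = 0.53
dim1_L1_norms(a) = [0.61, 2.24, 2.64]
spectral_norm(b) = 0.58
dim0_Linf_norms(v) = [1.01, 0.93, 1.08]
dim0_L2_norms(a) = [1.27, 1.33, 1.07]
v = a + b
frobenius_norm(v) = 2.23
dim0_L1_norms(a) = [1.91, 1.91, 1.67]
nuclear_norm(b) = 0.92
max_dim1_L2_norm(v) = 1.75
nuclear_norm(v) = 3.35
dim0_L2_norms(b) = [0.34, 0.53, 0.21]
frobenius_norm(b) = 0.67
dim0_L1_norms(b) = [0.58, 0.6, 0.34]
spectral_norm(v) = 1.79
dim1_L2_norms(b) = [0.55, 0.27, 0.27]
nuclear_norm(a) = 3.37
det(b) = 0.00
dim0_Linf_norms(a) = [0.99, 0.96, 0.93]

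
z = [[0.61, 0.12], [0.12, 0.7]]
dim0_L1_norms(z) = [0.73, 0.82]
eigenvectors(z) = [[-0.82,  -0.57], [0.57,  -0.82]]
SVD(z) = [[0.57, 0.82], [0.82, -0.57]] @ diag([0.783160056179763, 0.526839943820237]) @ [[0.57, 0.82], [0.82, -0.57]]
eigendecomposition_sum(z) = [[0.36, -0.25],[-0.25, 0.17]] + [[0.25, 0.37],  [0.37, 0.53]]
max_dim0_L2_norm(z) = 0.71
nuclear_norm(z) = 1.31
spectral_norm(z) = 0.78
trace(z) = 1.31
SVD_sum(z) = [[0.25, 0.37],[0.37, 0.53]] + [[0.36, -0.25], [-0.25, 0.17]]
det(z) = 0.41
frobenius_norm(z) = 0.94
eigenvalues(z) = [0.53, 0.78]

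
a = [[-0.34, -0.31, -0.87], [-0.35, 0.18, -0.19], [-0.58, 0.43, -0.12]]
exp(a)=[[0.98, -0.49, -0.73], [-0.30, 1.22, -0.07], [-0.58, 0.57, 1.08]]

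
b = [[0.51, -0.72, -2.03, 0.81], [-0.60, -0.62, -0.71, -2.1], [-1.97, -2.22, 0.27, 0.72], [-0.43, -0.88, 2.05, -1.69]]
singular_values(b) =[3.67, 3.04, 2.3, 0.77]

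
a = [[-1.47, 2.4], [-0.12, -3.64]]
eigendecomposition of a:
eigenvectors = [[1.00, -0.76], [-0.06, 0.65]]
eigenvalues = [-1.61, -3.5]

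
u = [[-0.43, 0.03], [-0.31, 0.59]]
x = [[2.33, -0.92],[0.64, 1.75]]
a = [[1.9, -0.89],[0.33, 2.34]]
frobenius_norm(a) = 3.16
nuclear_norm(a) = 4.41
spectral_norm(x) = 2.51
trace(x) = 4.08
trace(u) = 0.16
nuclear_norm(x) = 4.37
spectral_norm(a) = 2.56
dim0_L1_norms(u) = [0.74, 0.62]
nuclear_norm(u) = 1.06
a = x + u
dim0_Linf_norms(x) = [2.33, 1.75]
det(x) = 4.67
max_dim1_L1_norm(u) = 0.9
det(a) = 4.74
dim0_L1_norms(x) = [2.97, 2.67]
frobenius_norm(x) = 3.12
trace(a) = 4.24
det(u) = -0.24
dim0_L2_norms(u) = [0.53, 0.59]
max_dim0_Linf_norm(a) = 2.34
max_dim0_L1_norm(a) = 3.23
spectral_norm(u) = 0.72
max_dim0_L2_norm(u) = 0.59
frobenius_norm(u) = 0.79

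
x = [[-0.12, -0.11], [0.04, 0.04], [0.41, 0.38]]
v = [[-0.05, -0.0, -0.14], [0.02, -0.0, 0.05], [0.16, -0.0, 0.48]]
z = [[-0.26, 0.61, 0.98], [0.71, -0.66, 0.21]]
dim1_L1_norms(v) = [0.19, 0.07, 0.64]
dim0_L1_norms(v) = [0.23, 0.0, 0.67]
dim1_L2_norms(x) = [0.16, 0.06, 0.56]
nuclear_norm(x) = 0.59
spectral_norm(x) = 0.58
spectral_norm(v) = 0.53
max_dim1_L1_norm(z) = 1.85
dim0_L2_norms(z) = [0.76, 0.9, 1.0]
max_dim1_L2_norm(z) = 1.18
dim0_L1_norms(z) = [0.97, 1.27, 1.19]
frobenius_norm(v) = 0.53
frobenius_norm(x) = 0.58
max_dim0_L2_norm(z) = 1.0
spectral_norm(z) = 1.28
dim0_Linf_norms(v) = [0.16, 0.0, 0.48]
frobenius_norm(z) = 1.54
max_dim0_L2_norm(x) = 0.43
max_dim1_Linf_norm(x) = 0.41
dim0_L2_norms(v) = [0.17, 0.0, 0.5]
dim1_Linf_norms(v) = [0.14, 0.05, 0.48]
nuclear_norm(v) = 0.53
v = x @ z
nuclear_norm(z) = 2.15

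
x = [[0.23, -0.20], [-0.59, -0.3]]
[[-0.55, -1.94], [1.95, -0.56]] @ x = [[1.02,0.69],[0.78,-0.22]]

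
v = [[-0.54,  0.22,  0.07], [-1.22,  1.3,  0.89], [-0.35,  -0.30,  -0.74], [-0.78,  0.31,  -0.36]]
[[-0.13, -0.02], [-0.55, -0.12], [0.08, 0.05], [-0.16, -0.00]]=v @ [[0.12, 0.02], [-0.27, -0.03], [-0.06, -0.06]]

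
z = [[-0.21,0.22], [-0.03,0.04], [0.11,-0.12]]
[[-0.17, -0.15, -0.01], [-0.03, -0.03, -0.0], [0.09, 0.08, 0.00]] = z @ [[0.01, 0.01, 0.00],  [-0.76, -0.67, -0.04]]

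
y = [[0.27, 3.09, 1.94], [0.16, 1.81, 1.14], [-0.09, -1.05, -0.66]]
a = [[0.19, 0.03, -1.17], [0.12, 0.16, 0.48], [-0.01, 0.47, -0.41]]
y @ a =[[0.40, 1.41, 0.37], [0.24, 0.83, 0.21], [-0.14, -0.48, -0.13]]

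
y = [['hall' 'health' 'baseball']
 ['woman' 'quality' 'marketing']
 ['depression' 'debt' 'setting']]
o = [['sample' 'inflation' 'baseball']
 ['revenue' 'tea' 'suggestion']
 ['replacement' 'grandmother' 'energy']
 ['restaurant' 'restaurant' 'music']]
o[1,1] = 'tea'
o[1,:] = ['revenue', 'tea', 'suggestion']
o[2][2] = 'energy'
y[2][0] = 'depression'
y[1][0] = 'woman'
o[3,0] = 'restaurant'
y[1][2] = 'marketing'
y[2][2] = 'setting'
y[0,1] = 'health'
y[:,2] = ['baseball', 'marketing', 'setting']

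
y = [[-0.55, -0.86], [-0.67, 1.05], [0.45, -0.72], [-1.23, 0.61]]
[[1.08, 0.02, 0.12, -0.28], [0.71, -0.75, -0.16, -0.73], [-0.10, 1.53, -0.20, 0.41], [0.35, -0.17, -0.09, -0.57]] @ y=[[-0.21, -1.16], [0.94, -1.73], [-1.56, 2.09], [0.58, -0.76]]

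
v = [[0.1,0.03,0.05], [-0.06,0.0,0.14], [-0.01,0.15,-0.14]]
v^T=[[0.1, -0.06, -0.01], [0.03, 0.0, 0.15], [0.05, 0.14, -0.14]]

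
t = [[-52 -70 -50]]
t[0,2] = -50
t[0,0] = -52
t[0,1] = -70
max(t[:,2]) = -50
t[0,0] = -52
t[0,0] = -52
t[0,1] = -70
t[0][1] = -70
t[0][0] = -52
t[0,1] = -70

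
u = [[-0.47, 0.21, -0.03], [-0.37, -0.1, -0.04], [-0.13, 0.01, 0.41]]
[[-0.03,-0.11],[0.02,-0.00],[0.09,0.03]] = u @ [[-0.03, 0.08], [-0.18, -0.33], [0.21, 0.11]]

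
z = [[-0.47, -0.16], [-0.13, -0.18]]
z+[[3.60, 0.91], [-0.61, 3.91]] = [[3.13, 0.75], [-0.74, 3.73]]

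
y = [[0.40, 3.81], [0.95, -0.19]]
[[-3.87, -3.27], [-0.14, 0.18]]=y@[[-0.34, 0.02],  [-0.98, -0.86]]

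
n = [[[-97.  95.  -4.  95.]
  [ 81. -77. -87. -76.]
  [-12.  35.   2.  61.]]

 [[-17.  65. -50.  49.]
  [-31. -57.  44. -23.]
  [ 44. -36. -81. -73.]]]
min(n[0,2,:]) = -12.0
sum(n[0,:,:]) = 16.0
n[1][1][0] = -31.0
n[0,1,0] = 81.0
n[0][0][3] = 95.0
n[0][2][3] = 61.0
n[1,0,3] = 49.0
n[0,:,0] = [-97.0, 81.0, -12.0]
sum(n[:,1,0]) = 50.0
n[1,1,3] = -23.0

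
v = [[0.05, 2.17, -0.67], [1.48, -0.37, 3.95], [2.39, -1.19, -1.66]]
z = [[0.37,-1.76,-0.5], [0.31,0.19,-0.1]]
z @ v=[[-3.78, 2.05, -6.37], [0.06, 0.72, 0.71]]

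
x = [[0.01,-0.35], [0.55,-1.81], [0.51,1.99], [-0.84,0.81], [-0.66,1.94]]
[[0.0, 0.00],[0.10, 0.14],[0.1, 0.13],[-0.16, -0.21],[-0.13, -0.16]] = x @[[0.19, 0.25], [0.00, 0.0]]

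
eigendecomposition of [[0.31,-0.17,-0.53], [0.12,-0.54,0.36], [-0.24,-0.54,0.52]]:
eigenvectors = [[(0.79+0j), -0.33-0.50j, -0.33+0.50j],[-0.10+0.00j, (-0.6+0j), (-0.6-0j)],[(-0.61+0j), -0.42-0.32j, -0.42+0.32j]]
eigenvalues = [(0.74+0j), (-0.23+0.29j), (-0.23-0.29j)]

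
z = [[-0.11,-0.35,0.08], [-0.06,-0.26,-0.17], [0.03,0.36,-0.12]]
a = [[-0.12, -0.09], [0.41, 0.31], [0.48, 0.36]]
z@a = [[-0.09, -0.07],[-0.18, -0.14],[0.09, 0.07]]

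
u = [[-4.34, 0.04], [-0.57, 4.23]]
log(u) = [[1.47+3.14j, (-0-0.01j)], [0.00+0.21j, 1.44-0.00j]]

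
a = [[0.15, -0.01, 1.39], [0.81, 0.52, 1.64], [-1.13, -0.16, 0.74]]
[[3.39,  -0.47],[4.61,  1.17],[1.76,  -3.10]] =a @ [[-0.13,2.29], [1.3,0.51], [2.46,-0.58]]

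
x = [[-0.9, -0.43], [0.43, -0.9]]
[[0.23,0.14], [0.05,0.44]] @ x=[[-0.15, -0.22], [0.14, -0.42]]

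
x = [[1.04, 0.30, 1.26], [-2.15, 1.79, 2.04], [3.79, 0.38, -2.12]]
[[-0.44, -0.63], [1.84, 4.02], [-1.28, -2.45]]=x @ [[-0.46, -0.85], [0.6, 1.36], [-0.11, -0.12]]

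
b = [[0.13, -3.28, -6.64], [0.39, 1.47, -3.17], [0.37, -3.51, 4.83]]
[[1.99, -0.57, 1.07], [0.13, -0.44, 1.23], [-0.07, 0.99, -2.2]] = b @[[-0.20, 0.22, -0.02], [-0.25, -0.08, 0.24], [-0.18, 0.13, -0.28]]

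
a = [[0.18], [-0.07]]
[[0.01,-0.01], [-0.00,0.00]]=a @ [[0.06, -0.06]]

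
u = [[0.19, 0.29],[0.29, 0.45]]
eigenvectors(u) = [[-0.84, -0.54],[0.54, -0.84]]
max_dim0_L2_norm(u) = 0.54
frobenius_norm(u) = 0.64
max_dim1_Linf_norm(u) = 0.45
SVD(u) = [[-0.54, -0.84], [-0.84, 0.54]] @ diag([0.637804971641414, 0.002195028358585972]) @ [[-0.54, -0.84], [-0.84, 0.54]]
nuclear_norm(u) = 0.64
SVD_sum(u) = [[0.19, 0.29],[0.29, 0.45]] + [[0.00,-0.00], [-0.00,0.00]]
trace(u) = 0.64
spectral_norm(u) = 0.64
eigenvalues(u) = [0.0, 0.64]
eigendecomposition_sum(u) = [[0.00,-0.0], [-0.0,0.0]] + [[0.19, 0.29], [0.29, 0.45]]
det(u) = 0.00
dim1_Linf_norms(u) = [0.29, 0.45]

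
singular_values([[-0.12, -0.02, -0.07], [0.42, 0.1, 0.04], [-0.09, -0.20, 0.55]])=[0.6, 0.45, 0.01]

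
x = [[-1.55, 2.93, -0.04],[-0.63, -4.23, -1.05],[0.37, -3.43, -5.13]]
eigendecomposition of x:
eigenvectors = [[0.83+0.00j, 0.83-0.00j, -0.20+0.00j], [-0.18+0.30j, (-0.18-0.3j), (0.36+0j)], [0.16-0.41j, (0.16+0.41j), 0.91+0.00j]]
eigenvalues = [(-2.18+1.09j), (-2.18-1.09j), (-6.56+0j)]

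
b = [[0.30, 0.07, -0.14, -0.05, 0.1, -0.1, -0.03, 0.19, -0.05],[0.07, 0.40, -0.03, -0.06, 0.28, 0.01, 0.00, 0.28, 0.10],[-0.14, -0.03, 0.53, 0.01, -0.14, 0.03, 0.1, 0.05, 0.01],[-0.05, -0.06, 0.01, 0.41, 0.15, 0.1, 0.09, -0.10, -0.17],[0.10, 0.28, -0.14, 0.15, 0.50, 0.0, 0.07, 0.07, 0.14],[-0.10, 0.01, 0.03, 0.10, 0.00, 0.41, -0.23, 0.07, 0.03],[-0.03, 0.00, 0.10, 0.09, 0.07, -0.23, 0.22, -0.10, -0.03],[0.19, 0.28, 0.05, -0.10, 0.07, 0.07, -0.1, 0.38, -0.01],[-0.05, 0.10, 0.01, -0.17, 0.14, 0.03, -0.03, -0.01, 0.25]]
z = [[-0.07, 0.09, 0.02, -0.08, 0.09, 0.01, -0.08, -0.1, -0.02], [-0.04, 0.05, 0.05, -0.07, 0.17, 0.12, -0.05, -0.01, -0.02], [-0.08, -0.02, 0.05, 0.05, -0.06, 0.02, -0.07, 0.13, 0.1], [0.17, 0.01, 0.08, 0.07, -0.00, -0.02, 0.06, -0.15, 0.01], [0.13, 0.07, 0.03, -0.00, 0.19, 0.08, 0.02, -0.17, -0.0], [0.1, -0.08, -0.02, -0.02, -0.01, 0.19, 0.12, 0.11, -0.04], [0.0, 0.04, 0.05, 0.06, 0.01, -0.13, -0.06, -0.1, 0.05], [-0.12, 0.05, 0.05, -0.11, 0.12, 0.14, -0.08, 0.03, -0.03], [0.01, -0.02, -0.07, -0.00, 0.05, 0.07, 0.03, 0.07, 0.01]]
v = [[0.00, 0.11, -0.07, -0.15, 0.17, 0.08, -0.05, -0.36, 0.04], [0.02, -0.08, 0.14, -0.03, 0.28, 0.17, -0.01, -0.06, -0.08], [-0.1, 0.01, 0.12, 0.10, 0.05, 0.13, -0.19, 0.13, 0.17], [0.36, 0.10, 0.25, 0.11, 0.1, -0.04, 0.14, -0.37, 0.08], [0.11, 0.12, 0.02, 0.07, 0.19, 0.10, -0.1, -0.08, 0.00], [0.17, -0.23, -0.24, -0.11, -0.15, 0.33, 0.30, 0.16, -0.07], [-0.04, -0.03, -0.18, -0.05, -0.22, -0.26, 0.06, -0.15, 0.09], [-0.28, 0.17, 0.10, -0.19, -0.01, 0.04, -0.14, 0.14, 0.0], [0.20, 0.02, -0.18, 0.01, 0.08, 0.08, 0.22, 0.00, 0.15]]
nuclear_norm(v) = 3.45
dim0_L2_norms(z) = [0.29, 0.16, 0.15, 0.19, 0.31, 0.31, 0.21, 0.33, 0.13]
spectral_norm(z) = 0.43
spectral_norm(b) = 0.98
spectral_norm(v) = 0.78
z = b @ v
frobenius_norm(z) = 0.73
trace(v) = 1.02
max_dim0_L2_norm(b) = 0.64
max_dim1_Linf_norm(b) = 0.53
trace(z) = 0.46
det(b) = 0.00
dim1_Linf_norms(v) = [0.36, 0.28, 0.19, 0.37, 0.19, 0.33, 0.26, 0.28, 0.22]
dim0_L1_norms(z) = [0.72, 0.43, 0.42, 0.46, 0.7, 0.78, 0.57, 0.87, 0.28]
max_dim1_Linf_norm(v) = 0.37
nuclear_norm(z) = 1.53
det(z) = -0.00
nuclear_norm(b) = 3.43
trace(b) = 3.40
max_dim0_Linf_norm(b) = 0.53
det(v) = 0.00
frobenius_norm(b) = 1.52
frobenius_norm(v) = 1.38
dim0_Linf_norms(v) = [0.36, 0.23, 0.25, 0.19, 0.28, 0.33, 0.3, 0.37, 0.17]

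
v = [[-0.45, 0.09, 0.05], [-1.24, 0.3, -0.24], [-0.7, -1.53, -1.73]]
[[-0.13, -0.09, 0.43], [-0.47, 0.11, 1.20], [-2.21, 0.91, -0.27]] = v @ [[0.49,0.18,-0.85], [0.77,0.36,0.52], [0.40,-0.92,0.04]]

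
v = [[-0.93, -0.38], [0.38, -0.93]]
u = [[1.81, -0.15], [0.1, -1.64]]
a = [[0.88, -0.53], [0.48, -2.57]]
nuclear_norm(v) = 2.01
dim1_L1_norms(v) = [1.31, 1.31]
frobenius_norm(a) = 2.81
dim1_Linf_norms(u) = [1.81, 1.64]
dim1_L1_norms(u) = [1.96, 1.74]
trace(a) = -1.69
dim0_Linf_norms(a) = [0.88, 2.57]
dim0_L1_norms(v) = [1.31, 1.31]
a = v + u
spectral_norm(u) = 1.88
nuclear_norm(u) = 3.45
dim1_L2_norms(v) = [1.0, 1.0]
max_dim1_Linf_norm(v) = 0.93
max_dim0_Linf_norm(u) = 1.81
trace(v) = -1.86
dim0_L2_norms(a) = [1.0, 2.62]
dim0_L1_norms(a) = [1.36, 3.1]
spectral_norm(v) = 1.00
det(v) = 1.01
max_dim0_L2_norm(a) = 2.62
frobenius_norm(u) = 2.45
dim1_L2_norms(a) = [1.03, 2.61]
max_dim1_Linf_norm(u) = 1.81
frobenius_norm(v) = 1.42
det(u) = -2.95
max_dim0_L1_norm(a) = 3.1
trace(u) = 0.17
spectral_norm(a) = 2.71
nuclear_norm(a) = 3.45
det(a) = -2.01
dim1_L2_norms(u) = [1.82, 1.64]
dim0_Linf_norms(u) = [1.81, 1.64]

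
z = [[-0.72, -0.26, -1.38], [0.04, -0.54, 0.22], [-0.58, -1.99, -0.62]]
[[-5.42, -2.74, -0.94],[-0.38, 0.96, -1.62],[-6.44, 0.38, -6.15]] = z @ [[0.51, 3.86, 2.09], [2.07, -1.39, 2.77], [3.27, 0.23, -0.93]]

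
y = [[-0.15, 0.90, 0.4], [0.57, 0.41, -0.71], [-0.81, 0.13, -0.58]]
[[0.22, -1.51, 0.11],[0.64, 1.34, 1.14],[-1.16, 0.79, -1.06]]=y@ [[1.27,0.36,1.49], [0.32,-0.72,0.44], [0.3,-2.02,-0.15]]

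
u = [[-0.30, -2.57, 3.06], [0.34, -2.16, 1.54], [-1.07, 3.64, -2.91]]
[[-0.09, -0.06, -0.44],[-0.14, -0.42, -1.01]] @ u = [[0.48, -1.24, 0.91], [0.98, -2.41, 1.86]]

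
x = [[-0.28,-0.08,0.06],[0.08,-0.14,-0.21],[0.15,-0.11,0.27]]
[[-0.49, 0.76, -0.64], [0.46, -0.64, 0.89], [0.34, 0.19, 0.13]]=x@[[2.05, -2.30, 2.51], [-1.44, 0.15, -2.19], [-0.46, 2.05, -1.81]]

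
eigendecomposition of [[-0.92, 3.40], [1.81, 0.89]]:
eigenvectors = [[-0.89, -0.69],  [0.45, -0.72]]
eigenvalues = [-2.66, 2.63]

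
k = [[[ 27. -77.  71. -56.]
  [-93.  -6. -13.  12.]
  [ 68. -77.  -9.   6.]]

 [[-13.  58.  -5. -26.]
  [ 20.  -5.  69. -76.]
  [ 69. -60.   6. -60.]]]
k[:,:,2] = [[71.0, -13.0, -9.0], [-5.0, 69.0, 6.0]]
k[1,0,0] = -13.0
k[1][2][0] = 69.0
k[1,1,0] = 20.0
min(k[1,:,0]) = -13.0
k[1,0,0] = -13.0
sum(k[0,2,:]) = -12.0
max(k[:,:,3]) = 12.0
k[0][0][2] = 71.0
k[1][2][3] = -60.0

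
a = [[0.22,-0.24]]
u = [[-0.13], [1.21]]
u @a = [[-0.03, 0.03], [0.27, -0.29]]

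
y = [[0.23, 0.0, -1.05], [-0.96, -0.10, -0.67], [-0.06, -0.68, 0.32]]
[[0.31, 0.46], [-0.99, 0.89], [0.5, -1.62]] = y @ [[1.15, -0.73], [-0.85, 2.17], [-0.04, -0.6]]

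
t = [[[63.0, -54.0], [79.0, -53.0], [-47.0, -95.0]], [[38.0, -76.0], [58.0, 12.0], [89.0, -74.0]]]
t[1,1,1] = 12.0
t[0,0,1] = -54.0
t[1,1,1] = 12.0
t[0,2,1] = -95.0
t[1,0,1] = -76.0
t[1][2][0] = 89.0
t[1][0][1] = -76.0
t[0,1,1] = -53.0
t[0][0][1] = -54.0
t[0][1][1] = -53.0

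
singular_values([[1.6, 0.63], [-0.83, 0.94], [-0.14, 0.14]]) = [1.81, 1.13]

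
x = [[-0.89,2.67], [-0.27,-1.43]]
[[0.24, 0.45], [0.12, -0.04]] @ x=[[-0.34, -0.00], [-0.1, 0.38]]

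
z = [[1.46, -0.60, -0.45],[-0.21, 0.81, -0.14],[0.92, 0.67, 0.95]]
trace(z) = 3.22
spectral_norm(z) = 1.77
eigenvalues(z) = [(1.35+0j), (0.93+0.57j), (0.93-0.57j)]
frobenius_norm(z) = 2.37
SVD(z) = [[-0.88, 0.35, -0.34], [0.23, -0.33, -0.92], [-0.43, -0.88, 0.21]] @ diag([1.7702632282653585, 1.4408939804077763, 0.6337922687096659]) @ [[-0.97, 0.24, -0.03], [-0.16, -0.74, -0.66], [-0.17, -0.63, 0.75]]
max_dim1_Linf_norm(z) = 1.46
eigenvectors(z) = [[(-0.6+0j),-0.12-0.38j,-0.12+0.38j], [(0.41+0j),0.19-0.22j,(0.19+0.22j)], [-0.69+0.00j,-0.87+0.00j,(-0.87-0j)]]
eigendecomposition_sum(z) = [[0.85-0.00j, (-1.47+0j), (-0.43+0j)],[(-0.58+0j), 1.00+0.00j, (0.3+0j)],[(0.97-0j), -1.69+0.00j, (-0.5+0j)]] + [[0.31-0.11j, 0.44+0.43j, (-0.01+0.35j)],[0.18+0.15j, -0.10+0.43j, (-0.22+0.13j)],[-0.03-0.71j, 1.18-0.62j, 0.72+0.25j]] + [[0.31+0.11j, (0.44-0.43j), (-0.01-0.35j)], [(0.18-0.15j), (-0.1-0.43j), (-0.22-0.13j)], [(-0.03+0.71j), (1.18+0.62j), (0.72-0.25j)]]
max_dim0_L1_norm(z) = 2.59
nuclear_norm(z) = 3.84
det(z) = 1.62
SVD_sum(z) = [[1.5, -0.37, 0.04], [-0.39, 0.1, -0.01], [0.74, -0.18, 0.02]] + [[-0.08, -0.37, -0.33], [0.08, 0.35, 0.31], [0.21, 0.93, 0.83]] + [[0.04, 0.14, -0.16],[0.10, 0.37, -0.44],[-0.02, -0.08, 0.1]]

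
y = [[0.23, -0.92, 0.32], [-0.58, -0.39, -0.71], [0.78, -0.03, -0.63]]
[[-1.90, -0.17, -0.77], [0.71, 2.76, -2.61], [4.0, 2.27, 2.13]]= y @ [[2.27, 0.10, 3.02], [1.38, -0.98, 1.69], [-3.61, -3.43, 0.28]]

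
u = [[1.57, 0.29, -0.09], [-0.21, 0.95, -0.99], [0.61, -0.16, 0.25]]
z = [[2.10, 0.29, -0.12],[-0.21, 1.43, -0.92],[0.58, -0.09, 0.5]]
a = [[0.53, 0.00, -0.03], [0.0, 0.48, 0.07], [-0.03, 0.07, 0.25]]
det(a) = 0.06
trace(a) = 1.26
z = u + a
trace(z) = 4.03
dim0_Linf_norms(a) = [0.53, 0.48, 0.25]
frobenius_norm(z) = 2.84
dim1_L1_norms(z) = [2.51, 2.56, 1.17]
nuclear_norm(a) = 1.26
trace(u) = 2.77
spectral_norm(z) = 2.20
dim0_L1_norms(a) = [0.56, 0.55, 0.35]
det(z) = 1.30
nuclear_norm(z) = 4.29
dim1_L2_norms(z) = [2.12, 1.71, 0.77]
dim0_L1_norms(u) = [2.39, 1.4, 1.33]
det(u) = 0.01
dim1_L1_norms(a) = [0.56, 0.55, 0.35]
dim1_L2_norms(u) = [1.6, 1.39, 0.68]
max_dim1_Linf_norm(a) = 0.53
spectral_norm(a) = 0.53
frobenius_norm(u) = 2.22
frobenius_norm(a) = 0.77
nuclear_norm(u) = 3.14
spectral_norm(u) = 1.71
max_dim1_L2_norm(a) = 0.53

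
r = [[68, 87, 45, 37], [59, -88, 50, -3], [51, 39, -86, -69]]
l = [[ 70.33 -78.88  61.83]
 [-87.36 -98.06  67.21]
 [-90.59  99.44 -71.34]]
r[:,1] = [87, -88, 39]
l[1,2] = 67.21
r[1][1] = -88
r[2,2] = -86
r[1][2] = 50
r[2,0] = 51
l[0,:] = [70.33, -78.88, 61.83]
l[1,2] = 67.21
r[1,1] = -88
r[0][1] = 87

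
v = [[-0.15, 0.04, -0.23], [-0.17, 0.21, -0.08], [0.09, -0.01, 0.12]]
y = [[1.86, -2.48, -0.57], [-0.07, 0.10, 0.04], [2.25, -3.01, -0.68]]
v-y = [[-2.01,  2.52,  0.34], [-0.10,  0.11,  -0.12], [-2.16,  3.00,  0.80]]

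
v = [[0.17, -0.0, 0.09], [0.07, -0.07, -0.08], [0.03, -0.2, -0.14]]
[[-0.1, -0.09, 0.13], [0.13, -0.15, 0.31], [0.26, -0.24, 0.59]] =v@[[0.02, -0.84, 1.21], [-0.46, 0.67, -2.19], [-1.2, 0.60, -0.84]]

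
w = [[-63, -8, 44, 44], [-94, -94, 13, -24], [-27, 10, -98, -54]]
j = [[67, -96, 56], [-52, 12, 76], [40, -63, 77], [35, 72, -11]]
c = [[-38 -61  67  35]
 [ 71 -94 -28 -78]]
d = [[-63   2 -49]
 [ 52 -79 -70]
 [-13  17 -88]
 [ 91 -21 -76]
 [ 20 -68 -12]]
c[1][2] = -28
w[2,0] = -27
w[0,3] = 44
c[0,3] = 35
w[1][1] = -94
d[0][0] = -63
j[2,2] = 77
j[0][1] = -96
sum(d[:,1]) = -149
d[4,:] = [20, -68, -12]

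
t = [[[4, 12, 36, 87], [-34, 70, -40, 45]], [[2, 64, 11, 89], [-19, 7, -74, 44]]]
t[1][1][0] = -19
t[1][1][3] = 44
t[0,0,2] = 36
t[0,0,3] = 87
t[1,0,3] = 89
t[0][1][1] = 70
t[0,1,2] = -40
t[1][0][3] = 89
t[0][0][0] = 4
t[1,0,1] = 64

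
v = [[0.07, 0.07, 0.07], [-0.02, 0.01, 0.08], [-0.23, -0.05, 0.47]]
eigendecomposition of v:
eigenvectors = [[-0.24, -0.78, 0.6], [-0.18, -0.23, -0.78], [-0.95, -0.58, 0.21]]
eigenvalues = [0.4, 0.14, 0.0]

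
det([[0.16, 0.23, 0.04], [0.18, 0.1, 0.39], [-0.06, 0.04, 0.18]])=-0.012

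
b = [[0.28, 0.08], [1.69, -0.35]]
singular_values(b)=[1.75, 0.13]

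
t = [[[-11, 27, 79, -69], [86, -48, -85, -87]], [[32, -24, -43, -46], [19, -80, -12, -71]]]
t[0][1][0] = 86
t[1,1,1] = -80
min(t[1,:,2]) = -43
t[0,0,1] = 27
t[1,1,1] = -80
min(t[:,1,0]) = 19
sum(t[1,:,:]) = -225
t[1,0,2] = -43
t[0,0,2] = 79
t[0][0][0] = -11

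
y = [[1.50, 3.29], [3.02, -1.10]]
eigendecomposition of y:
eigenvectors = [[0.84,-0.57],[0.54,0.82]]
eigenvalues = [3.61, -3.21]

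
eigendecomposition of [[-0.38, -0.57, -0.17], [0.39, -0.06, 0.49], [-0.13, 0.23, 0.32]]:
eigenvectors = [[(-0.73+0j), (-0.73-0j), (-0.42+0j)], [0.09+0.63j, (0.09-0.63j), (0.41+0j)], [-0.02-0.24j, (-0.02+0.24j), 0.81+0.00j]]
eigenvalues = [(-0.31+0.43j), (-0.31-0.43j), (0.5+0j)]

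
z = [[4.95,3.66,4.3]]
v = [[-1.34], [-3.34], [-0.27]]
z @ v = [[-20.02]]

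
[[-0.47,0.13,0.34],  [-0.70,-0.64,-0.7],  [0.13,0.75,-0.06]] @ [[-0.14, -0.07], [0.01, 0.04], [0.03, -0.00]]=[[0.08, 0.04], [0.07, 0.02], [-0.01, 0.02]]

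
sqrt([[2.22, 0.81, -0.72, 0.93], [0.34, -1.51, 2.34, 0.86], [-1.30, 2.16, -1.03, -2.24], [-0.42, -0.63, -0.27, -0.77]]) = [[(1.55-0.01j), (0.24-0.34j), (-0.13+0.16j), 0.59-0.23j],[(-0.06-0.21j), (0.39+1.08j), 0.43-0.89j, (-0.26-0.29j)],[(-0.36+0.3j), (0.5-0.87j), (0.62+0.92j), -0.47+0.77j],[-0.23+0.18j, (-0.25+0.28j), (-0.21+0.15j), (0.04+0.9j)]]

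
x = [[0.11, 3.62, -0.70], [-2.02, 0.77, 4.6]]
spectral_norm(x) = 5.09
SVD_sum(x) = [[0.11, -0.03, -0.25], [-2.02, 0.58, 4.62]] + [[0.0, 3.65, -0.45],[0.00, 0.19, -0.02]]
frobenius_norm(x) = 6.28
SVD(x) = [[-0.05, 1.00], [1.0, 0.05]] @ diag([5.086085673126131, 3.6839560971354053]) @ [[-0.4, 0.11, 0.91], [0.00, 0.99, -0.12]]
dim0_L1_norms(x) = [2.13, 4.39, 5.3]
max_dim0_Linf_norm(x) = 4.6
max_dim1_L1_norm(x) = 7.39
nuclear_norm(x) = 8.77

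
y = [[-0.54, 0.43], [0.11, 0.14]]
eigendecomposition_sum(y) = [[-0.56, 0.32], [0.08, -0.05]] + [[0.02, 0.11], [0.03, 0.19]]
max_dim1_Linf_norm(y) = 0.54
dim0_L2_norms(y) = [0.55, 0.45]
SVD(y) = [[-1.00, -0.00], [-0.00, 1.00]] @ diag([0.6902908364191622, 0.17804089742453422]) @ [[0.78, -0.62], [0.62, 0.78]]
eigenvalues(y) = [-0.6, 0.2]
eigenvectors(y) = [[-0.99, -0.50], [0.15, -0.87]]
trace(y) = -0.40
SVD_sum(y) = [[-0.54, 0.43], [-0.00, 0.0]] + [[-0.00, -0.0], [0.11, 0.14]]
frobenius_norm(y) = 0.71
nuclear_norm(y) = 0.87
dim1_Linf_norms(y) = [0.54, 0.14]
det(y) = -0.12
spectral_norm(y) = 0.69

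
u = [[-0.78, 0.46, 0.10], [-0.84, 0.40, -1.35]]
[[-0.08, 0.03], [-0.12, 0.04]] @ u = [[0.04, -0.02, -0.05],  [0.06, -0.04, -0.07]]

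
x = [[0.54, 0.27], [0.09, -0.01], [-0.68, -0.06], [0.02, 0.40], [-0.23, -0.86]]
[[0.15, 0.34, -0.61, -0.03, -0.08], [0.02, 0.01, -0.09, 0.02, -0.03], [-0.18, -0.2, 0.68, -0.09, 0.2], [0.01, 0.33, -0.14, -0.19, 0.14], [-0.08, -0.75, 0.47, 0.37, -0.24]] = x @ [[0.27, 0.23, -0.98, 0.18, -0.33], [0.02, 0.81, -0.29, -0.48, 0.37]]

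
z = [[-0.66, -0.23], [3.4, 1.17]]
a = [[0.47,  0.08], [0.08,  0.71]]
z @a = [[-0.33, -0.22], [1.69, 1.10]]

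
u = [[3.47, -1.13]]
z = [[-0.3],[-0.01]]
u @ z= [[-1.03]]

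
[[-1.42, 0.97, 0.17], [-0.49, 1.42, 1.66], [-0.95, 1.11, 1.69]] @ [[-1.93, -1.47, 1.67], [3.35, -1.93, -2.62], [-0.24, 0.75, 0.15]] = [[5.95, 0.34, -4.89], [5.3, -0.78, -4.29], [5.15, 0.52, -4.24]]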